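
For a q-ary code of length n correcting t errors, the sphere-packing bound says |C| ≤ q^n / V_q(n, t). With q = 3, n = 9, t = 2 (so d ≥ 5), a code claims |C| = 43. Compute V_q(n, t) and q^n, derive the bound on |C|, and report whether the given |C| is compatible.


V_q(n, t) = 163, q^n = 19683, Hamming bound = 120, |C| = 43 ≤ bound (satisfied).

Step 1: Compute V_q(n, t) = Σ_{j=0}^2 C(n, j) (q−1)^j.
  j = 0: C(9,0)·(2)^0 = 1·1 = 1.
  j = 1: C(9,1)·(2)^1 = 9·2 = 18.
  j = 2: C(9,2)·(2)^2 = 36·4 = 144.
  V_q(n, t) = 1 + 18 + 144 = 163.
Step 2: q^n = 3^9 = 19683.
Step 3: Hamming bound ⌊q^n / V_q(n,t)⌋ = ⌊19683/163⌋ = 120.
Step 4: Compare |C| = 43 to 120: satisfied.
The claimed |C| lies below the Hamming bound.


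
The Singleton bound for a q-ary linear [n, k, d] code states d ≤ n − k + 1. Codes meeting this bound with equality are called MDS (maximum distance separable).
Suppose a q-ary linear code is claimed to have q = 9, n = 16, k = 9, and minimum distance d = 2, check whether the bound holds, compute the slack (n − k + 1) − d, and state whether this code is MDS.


Singleton RHS = n − k + 1 = 8, slack = 6, bound satisfied, not MDS.

Singleton bound: d ≤ n − k + 1.
Here n = 16, k = 9, so n − k + 1 = 8.
Given d = 2, check d ≤ 8: YES.
Slack = (n − k + 1) − d = 6.
The code is NOT MDS (slack = 6 > 0).
Description: the claimed parameters are [16, 9, 2]_9; such a code would be non-MDS.


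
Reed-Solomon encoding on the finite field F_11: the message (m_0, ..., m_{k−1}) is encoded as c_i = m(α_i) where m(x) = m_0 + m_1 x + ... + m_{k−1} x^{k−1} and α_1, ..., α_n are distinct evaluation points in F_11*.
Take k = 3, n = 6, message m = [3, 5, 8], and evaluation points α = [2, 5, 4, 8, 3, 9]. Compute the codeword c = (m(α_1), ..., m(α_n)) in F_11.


c = [1, 8, 8, 5, 2, 3]

Message polynomial: m(x) = 3 + 5·x + 8·x^2 (mod 11).
For each evaluation point α_i, compute m(α_i) mod 11:
  α_1 = 2: Horner steps 8 → 10 → 1, so m(2) = 1.
  α_2 = 5: Horner steps 8 → 1 → 8, so m(5) = 8.
  α_3 = 4: Horner steps 8 → 4 → 8, so m(4) = 8.
  α_4 = 8: Horner steps 8 → 3 → 5, so m(8) = 5.
  α_5 = 3: Horner steps 8 → 7 → 2, so m(3) = 2.
  α_6 = 9: Horner steps 8 → 0 → 3, so m(9) = 3.
Codeword c = [1, 8, 8, 5, 2, 3] ∈ F_11^6.


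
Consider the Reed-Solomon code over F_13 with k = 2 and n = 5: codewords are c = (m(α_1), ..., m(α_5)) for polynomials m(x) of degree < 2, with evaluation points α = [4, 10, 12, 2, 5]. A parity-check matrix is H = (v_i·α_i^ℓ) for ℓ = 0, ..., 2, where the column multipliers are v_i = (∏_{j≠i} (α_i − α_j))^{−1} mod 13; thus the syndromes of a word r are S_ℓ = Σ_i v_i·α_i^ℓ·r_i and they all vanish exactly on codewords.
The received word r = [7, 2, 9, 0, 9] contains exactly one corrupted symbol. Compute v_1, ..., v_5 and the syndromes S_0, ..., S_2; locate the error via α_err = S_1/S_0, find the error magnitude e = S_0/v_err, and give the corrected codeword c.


S = (5, 12, 8), error at position 5, error magnitude e = 5, c = [7, 2, 9, 0, 4].

Step 1: column multipliers v_i = (∏_{j≠i}(α_i − α_j))^{−1} mod 13.
  i = 1 (α = 4): (4−10)(4−12)(4−2)(4−5) = (−6)·(−8)·2·(−1) = −96 ≡ 8, so v_1 = 8^{−1} = 5 (mod 13).
  i = 2 (α = 10): (10−4)(10−12)(10−2)(10−5) = 6·(−2)·8·5 = −480 ≡ 1, so v_2 = 1^{−1} = 1 (mod 13).
  i = 3 (α = 12): (12−4)(12−10)(12−2)(12−5) = 8·2·10·7 = 1120 ≡ 2, so v_3 = 2^{−1} = 7 (mod 13).
  i = 4 (α = 2): (2−4)(2−10)(2−12)(2−5) = (−2)·(−8)·(−10)·(−3) = 480 ≡ 12, so v_4 = 12^{−1} = 12 (mod 13).
  i = 5 (α = 5): (5−4)(5−10)(5−12)(5−2) = 1·(−5)·(−7)·3 = 105 ≡ 1, so v_5 = 1^{−1} = 1 (mod 13).
  v = [5, 1, 7, 12, 1].
Step 2: syndromes of r = [7, 2, 9, 0, 9] (all sums mod 13).
  S_0 = Σ v_i r_i = 5·7 + 1·2 + 7·9 + 12·0 + 1·9 = 109 ≡ 5.
  S_1 = Σ v_i α_i r_i = 5·4·7 + 1·10·2 + 7·12·9 + 12·2·0 + 1·5·9 = 961 ≡ 12.
  α_i^2 mod 13 = [3, 9, 1, 4, 12].
  S_2 = Σ v_i α_i^2 r_i = 5·3·7 + 1·9·2 + 7·1·9 + 12·4·0 + 1·12·9 = 294 ≡ 8.
  S = (5, 12, 8) ≠ 0, so r is not a codeword (an error is present).
Step 3: locate the error. For a single error e at position i, S_ℓ = v_i·e·α_i^ℓ, so α_err = S_1/S_0.
  S_0^{−1} = 5^{−1} = 8 (mod 13), so α_err = 12·8 = 96 ≡ 5 = α_5. Error position i = 5.
  Consistency check: S_2/S_1 = 8·12 = 96 ≡ 5 = α_err ✓ (single-error assumption holds).
Step 4: error magnitude e = S_0/v_5 = S_0·∏_{j≠5}(α_5 − α_j) = 5·1 = 5 ≡ 5 (mod 13).
Step 5: correct position 5: c_5 = r_5 − e = 9 − 5 ≡ 4 (mod 13). Hence c = [7, 2, 9, 0, 4].
  Check: interpolating c through the α_i gives m(x) = 6 + 10·x (degree < 2) with m(α_i) = c_i for every i, so c is indeed a codeword.


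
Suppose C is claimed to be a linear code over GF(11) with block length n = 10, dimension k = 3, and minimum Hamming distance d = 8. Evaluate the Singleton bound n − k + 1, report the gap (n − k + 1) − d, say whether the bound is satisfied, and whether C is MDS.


Singleton RHS = n − k + 1 = 8, slack = 0, bound satisfied, MDS.

Singleton bound: d ≤ n − k + 1.
Here n = 10, k = 3, so n − k + 1 = 8.
Given d = 8, check d ≤ 8: YES.
Slack = (n − k + 1) − d = 0.
The code is MDS (slack = 0).
Description: the claimed parameters are [10, 3, 8]_11; such a code would be MDS (meets Singleton bound).


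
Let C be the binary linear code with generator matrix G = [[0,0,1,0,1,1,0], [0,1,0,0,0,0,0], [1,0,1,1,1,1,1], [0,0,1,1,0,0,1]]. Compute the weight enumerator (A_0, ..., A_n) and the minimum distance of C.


Weight distribution: A_0 = 1, A_1 = 1, A_2 = 1, A_3 = 5, A_4 = 5, A_5 = 1, A_6 = 1, A_7 = 1. Minimum distance d = 1.

Enumerate all 2^4 = 16 messages m ∈ F_2^4.
For each, compute codeword c = mG in F_2^7, then tally its weight.
  m = 0000 → c = 0000000, weight = 0.
  m = 1000 → c = 0010110, weight = 3.
  m = 0100 → c = 0100000, weight = 1.
  m = 1100 → c = 0110110, weight = 4.
  m = 0010 → c = 1011111, weight = 6.
  m = 1010 → c = 1001001, weight = 3.
  m = 0110 → c = 1111111, weight = 7.
  m = 1110 → c = 1101001, weight = 4.
  m = 0001 → c = 0011001, weight = 3.
  m = 1001 → c = 0001111, weight = 4.
  m = 0101 → c = 0111001, weight = 4.
  m = 1101 → c = 0101111, weight = 5.
  m = 0011 → c = 1000110, weight = 3.
  m = 1011 → c = 1010000, weight = 2.
  m = 0111 → c = 1100110, weight = 4.
  m = 1111 → c = 1110000, weight = 3.
Tally weights:
  weight 0: 1 codewords.
  weight 1: 1 codewords.
  weight 2: 1 codewords.
  weight 3: 5 codewords.
  weight 4: 5 codewords.
  weight 5: 1 codewords.
  weight 6: 1 codewords.
  weight 7: 1 codewords.
Minimum distance d = smallest w > 0 with A_w > 0 = 1.
Sanity: Σ A_w = 16 = 2^4 = 16 ✓.


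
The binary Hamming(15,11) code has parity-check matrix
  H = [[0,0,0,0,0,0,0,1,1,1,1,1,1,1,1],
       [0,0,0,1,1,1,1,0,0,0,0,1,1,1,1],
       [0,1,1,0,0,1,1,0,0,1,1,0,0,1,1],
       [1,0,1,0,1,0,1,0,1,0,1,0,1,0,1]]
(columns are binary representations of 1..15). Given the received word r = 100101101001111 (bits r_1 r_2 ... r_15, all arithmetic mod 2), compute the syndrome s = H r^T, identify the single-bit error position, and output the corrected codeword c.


s = (1, 1, 0, 1)^T, error position = 13, corrected codeword c = 100101101001011

Compute s = H r^T mod 2 one row at a time:
  s_1 = 0 + 1 + 0 + 0 + 1 + 1 + 1 + 1 = 5 ≡ 1 (mod 2).
  s_2 = 1 + 0 + 1 + 1 + 1 + 1 + 1 + 1 = 7 ≡ 1 (mod 2).
  s_3 = 0 + 0 + 1 + 1 + 0 + 0 + 1 + 1 = 4 ≡ 0 (mod 2).
  s_4 = 1 + 0 + 0 + 1 + 1 + 0 + 1 + 1 = 5 ≡ 1 (mod 2).
s = (1, 1, 0, 1)^T — this equals column 13 of H (binary 1101), so error is at position 13.
Correct: flip bit 13 of r = 100101101001111 to get c = 100101101001011.


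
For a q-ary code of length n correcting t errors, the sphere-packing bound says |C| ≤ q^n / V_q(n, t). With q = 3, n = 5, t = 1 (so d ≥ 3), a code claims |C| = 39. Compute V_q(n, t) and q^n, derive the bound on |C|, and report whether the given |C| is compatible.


V_q(n, t) = 11, q^n = 243, Hamming bound = 22, |C| = 39 > bound (violated).

Step 1: Compute V_q(n, t) = Σ_{j=0}^1 C(n, j) (q−1)^j.
  j = 0: C(5,0)·(2)^0 = 1·1 = 1.
  j = 1: C(5,1)·(2)^1 = 5·2 = 10.
  V_q(n, t) = 1 + 10 = 11.
Step 2: q^n = 3^5 = 243.
Step 3: Hamming bound ⌊q^n / V_q(n,t)⌋ = ⌊243/11⌋ = 22.
Step 4: Compare |C| = 39 to 22: violated.
The claimed |C| lies above the Hamming bound, so no 3-ary code of length 5 with d ≥ 3 can have 39 codewords.


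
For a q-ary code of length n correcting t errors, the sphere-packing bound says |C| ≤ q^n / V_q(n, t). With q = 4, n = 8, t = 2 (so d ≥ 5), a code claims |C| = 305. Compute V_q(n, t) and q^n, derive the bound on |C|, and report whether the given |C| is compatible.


V_q(n, t) = 277, q^n = 65536, Hamming bound = 236, |C| = 305 > bound (violated).

Step 1: Compute V_q(n, t) = Σ_{j=0}^2 C(n, j) (q−1)^j.
  j = 0: C(8,0)·(3)^0 = 1·1 = 1.
  j = 1: C(8,1)·(3)^1 = 8·3 = 24.
  j = 2: C(8,2)·(3)^2 = 28·9 = 252.
  V_q(n, t) = 1 + 24 + 252 = 277.
Step 2: q^n = 4^8 = 65536.
Step 3: Hamming bound ⌊q^n / V_q(n,t)⌋ = ⌊65536/277⌋ = 236.
Step 4: Compare |C| = 305 to 236: violated.
The claimed |C| lies above the Hamming bound, so no 4-ary code of length 8 with d ≥ 5 can have 305 codewords.


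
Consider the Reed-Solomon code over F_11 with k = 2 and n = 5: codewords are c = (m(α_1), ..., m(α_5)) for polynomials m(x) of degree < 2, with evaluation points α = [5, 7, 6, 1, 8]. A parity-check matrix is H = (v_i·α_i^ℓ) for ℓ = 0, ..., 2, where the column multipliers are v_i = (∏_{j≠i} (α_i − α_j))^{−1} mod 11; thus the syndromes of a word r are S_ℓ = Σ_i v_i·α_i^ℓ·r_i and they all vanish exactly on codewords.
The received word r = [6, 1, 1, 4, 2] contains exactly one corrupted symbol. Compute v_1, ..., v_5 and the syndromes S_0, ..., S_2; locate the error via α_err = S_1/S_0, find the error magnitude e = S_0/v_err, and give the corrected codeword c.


S = (6, 9, 8), error at position 2, error magnitude e = 5, c = [6, 7, 1, 4, 2].

Step 1: column multipliers v_i = (∏_{j≠i}(α_i − α_j))^{−1} mod 11.
  i = 1 (α = 5): (5−7)(5−6)(5−1)(5−8) = (−2)·(−1)·4·(−3) = −24 ≡ 9, so v_1 = 9^{−1} = 5 (mod 11).
  i = 2 (α = 7): (7−5)(7−6)(7−1)(7−8) = 2·1·6·(−1) = −12 ≡ 10, so v_2 = 10^{−1} = 10 (mod 11).
  i = 3 (α = 6): (6−5)(6−7)(6−1)(6−8) = 1·(−1)·5·(−2) = 10 ≡ 10, so v_3 = 10^{−1} = 10 (mod 11).
  i = 4 (α = 1): (1−5)(1−7)(1−6)(1−8) = (−4)·(−6)·(−5)·(−7) = 840 ≡ 4, so v_4 = 4^{−1} = 3 (mod 11).
  i = 5 (α = 8): (8−5)(8−7)(8−6)(8−1) = 3·1·2·7 = 42 ≡ 9, so v_5 = 9^{−1} = 5 (mod 11).
  v = [5, 10, 10, 3, 5].
Step 2: syndromes of r = [6, 1, 1, 4, 2] (all sums mod 11).
  S_0 = Σ v_i r_i = 5·6 + 10·1 + 10·1 + 3·4 + 5·2 = 72 ≡ 6.
  S_1 = Σ v_i α_i r_i = 5·5·6 + 10·7·1 + 10·6·1 + 3·1·4 + 5·8·2 = 372 ≡ 9.
  α_i^2 mod 11 = [3, 5, 3, 1, 9].
  S_2 = Σ v_i α_i^2 r_i = 5·3·6 + 10·5·1 + 10·3·1 + 3·1·4 + 5·9·2 = 272 ≡ 8.
  S = (6, 9, 8) ≠ 0, so r is not a codeword (an error is present).
Step 3: locate the error. For a single error e at position i, S_ℓ = v_i·e·α_i^ℓ, so α_err = S_1/S_0.
  S_0^{−1} = 6^{−1} = 2 (mod 11), so α_err = 9·2 = 18 ≡ 7 = α_2. Error position i = 2.
  Consistency check: S_2/S_1 = 8·5 = 40 ≡ 7 = α_err ✓ (single-error assumption holds).
Step 4: error magnitude e = S_0/v_2 = S_0·∏_{j≠2}(α_2 − α_j) = 6·10 = 60 ≡ 5 (mod 11).
Step 5: correct position 2: c_2 = r_2 − e = 1 − 5 ≡ 7 (mod 11). Hence c = [6, 7, 1, 4, 2].
  Check: interpolating c through the α_i gives m(x) = 9 + 6·x (degree < 2) with m(α_i) = c_i for every i, so c is indeed a codeword.


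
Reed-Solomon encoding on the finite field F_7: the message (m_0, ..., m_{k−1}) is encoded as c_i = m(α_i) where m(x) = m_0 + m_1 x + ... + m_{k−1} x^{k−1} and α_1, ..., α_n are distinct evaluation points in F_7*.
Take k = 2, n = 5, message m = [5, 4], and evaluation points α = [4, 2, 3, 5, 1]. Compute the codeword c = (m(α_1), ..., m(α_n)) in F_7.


c = [0, 6, 3, 4, 2]

Message polynomial: m(x) = 5 + 4·x (mod 7).
For each evaluation point α_i, compute m(α_i) mod 7:
  α_1 = 4: Horner steps 4 → 0, so m(4) = 0.
  α_2 = 2: Horner steps 4 → 6, so m(2) = 6.
  α_3 = 3: Horner steps 4 → 3, so m(3) = 3.
  α_4 = 5: Horner steps 4 → 4, so m(5) = 4.
  α_5 = 1: Horner steps 4 → 2, so m(1) = 2.
Codeword c = [0, 6, 3, 4, 2] ∈ F_7^5.


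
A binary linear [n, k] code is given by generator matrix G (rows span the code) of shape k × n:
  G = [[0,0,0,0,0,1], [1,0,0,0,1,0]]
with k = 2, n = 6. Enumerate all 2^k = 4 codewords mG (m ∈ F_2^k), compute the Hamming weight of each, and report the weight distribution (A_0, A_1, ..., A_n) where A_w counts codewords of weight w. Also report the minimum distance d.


Weight distribution: A_0 = 1, A_1 = 1, A_2 = 1, A_3 = 1. Minimum distance d = 1.

Enumerate all 2^2 = 4 messages m ∈ F_2^2.
For each, compute codeword c = mG in F_2^6, then tally its weight.
  m = 00 → c = 000000, weight = 0.
  m = 10 → c = 000001, weight = 1.
  m = 01 → c = 100010, weight = 2.
  m = 11 → c = 100011, weight = 3.
Tally weights:
  weight 0: 1 codewords.
  weight 1: 1 codewords.
  weight 2: 1 codewords.
  weight 3: 1 codewords.
Minimum distance d = smallest w > 0 with A_w > 0 = 1.
Sanity: Σ A_w = 4 = 2^2 = 4 ✓.


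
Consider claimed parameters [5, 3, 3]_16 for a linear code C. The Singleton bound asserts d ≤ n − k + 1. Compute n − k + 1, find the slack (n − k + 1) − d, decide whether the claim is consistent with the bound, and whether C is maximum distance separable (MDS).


Singleton RHS = n − k + 1 = 3, slack = 0, bound satisfied, MDS.

Singleton bound: d ≤ n − k + 1.
Here n = 5, k = 3, so n − k + 1 = 3.
Given d = 3, check d ≤ 3: YES.
Slack = (n − k + 1) − d = 0.
The code is MDS (slack = 0).
Description: the claimed parameters are [5, 3, 3]_16; such a code would be MDS (meets Singleton bound).


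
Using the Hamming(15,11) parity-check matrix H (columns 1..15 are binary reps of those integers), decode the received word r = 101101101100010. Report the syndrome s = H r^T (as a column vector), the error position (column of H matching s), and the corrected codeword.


s = (1, 0, 1, 0)^T, error position = 10, corrected codeword c = 101101101000010

Compute s = H r^T mod 2 one row at a time:
  s_1 = 0 + 1 + 1 + 0 + 0 + 0 + 1 + 0 = 3 ≡ 1 (mod 2).
  s_2 = 1 + 0 + 1 + 1 + 0 + 0 + 1 + 0 = 4 ≡ 0 (mod 2).
  s_3 = 0 + 1 + 1 + 1 + 1 + 0 + 1 + 0 = 5 ≡ 1 (mod 2).
  s_4 = 1 + 1 + 0 + 1 + 1 + 0 + 0 + 0 = 4 ≡ 0 (mod 2).
s = (1, 0, 1, 0)^T — this equals column 10 of H (binary 1010), so error is at position 10.
Correct: flip bit 10 of r = 101101101100010 to get c = 101101101000010.


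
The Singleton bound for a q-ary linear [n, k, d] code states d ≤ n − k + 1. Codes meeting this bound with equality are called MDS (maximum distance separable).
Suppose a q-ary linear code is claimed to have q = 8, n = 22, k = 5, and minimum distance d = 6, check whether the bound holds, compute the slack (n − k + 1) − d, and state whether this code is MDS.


Singleton RHS = n − k + 1 = 18, slack = 12, bound satisfied, not MDS.

Singleton bound: d ≤ n − k + 1.
Here n = 22, k = 5, so n − k + 1 = 18.
Given d = 6, check d ≤ 18: YES.
Slack = (n − k + 1) − d = 12.
The code is NOT MDS (slack = 12 > 0).
Description: the claimed parameters are [22, 5, 6]_8; such a code would be non-MDS.


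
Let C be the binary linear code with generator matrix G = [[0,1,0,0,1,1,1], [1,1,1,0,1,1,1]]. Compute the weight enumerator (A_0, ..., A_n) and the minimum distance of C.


Weight distribution: A_0 = 1, A_2 = 1, A_4 = 1, A_6 = 1. Minimum distance d = 2.

Enumerate all 2^2 = 4 messages m ∈ F_2^2.
For each, compute codeword c = mG in F_2^7, then tally its weight.
  m = 00 → c = 0000000, weight = 0.
  m = 10 → c = 0100111, weight = 4.
  m = 01 → c = 1110111, weight = 6.
  m = 11 → c = 1010000, weight = 2.
Tally weights:
  weight 0: 1 codewords.
  weight 2: 1 codewords.
  weight 4: 1 codewords.
  weight 6: 1 codewords.
Minimum distance d = smallest w > 0 with A_w > 0 = 2.
Sanity: Σ A_w = 4 = 2^2 = 4 ✓.


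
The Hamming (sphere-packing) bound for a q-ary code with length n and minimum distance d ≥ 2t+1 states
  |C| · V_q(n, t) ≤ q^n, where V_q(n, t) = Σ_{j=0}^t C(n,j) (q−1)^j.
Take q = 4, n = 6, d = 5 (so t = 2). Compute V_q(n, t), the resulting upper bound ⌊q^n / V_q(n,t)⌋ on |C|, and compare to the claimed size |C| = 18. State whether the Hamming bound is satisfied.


V_q(n, t) = 154, q^n = 4096, Hamming bound = 26, |C| = 18 ≤ bound (satisfied).

Step 1: Compute V_q(n, t) = Σ_{j=0}^2 C(n, j) (q−1)^j.
  j = 0: C(6,0)·(3)^0 = 1·1 = 1.
  j = 1: C(6,1)·(3)^1 = 6·3 = 18.
  j = 2: C(6,2)·(3)^2 = 15·9 = 135.
  V_q(n, t) = 1 + 18 + 135 = 154.
Step 2: q^n = 4^6 = 4096.
Step 3: Hamming bound ⌊q^n / V_q(n,t)⌋ = ⌊4096/154⌋ = 26.
Step 4: Compare |C| = 18 to 26: satisfied.
The claimed |C| lies below the Hamming bound.


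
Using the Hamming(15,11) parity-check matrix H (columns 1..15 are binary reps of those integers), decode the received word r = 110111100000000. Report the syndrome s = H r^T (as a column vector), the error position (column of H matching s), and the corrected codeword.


s = (0, 0, 1, 1)^T, error position = 3, corrected codeword c = 111111100000000

Compute s = H r^T mod 2 one row at a time:
  s_1 = 0 + 0 + 0 + 0 + 0 + 0 + 0 + 0 = 0 ≡ 0 (mod 2).
  s_2 = 1 + 1 + 1 + 1 + 0 + 0 + 0 + 0 = 4 ≡ 0 (mod 2).
  s_3 = 1 + 0 + 1 + 1 + 0 + 0 + 0 + 0 = 3 ≡ 1 (mod 2).
  s_4 = 1 + 0 + 1 + 1 + 0 + 0 + 0 + 0 = 3 ≡ 1 (mod 2).
s = (0, 0, 1, 1)^T — this equals column 3 of H (binary 0011), so error is at position 3.
Correct: flip bit 3 of r = 110111100000000 to get c = 111111100000000.


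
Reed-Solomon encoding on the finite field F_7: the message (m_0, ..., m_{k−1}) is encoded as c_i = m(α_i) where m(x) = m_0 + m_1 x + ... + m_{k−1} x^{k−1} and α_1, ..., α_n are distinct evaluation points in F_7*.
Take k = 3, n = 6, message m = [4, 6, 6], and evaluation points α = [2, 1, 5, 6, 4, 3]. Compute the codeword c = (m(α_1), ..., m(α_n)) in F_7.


c = [5, 2, 2, 4, 5, 6]

Message polynomial: m(x) = 4 + 6·x + 6·x^2 (mod 7).
For each evaluation point α_i, compute m(α_i) mod 7:
  α_1 = 2: Horner steps 6 → 4 → 5, so m(2) = 5.
  α_2 = 1: Horner steps 6 → 5 → 2, so m(1) = 2.
  α_3 = 5: Horner steps 6 → 1 → 2, so m(5) = 2.
  α_4 = 6: Horner steps 6 → 0 → 4, so m(6) = 4.
  α_5 = 4: Horner steps 6 → 2 → 5, so m(4) = 5.
  α_6 = 3: Horner steps 6 → 3 → 6, so m(3) = 6.
Codeword c = [5, 2, 2, 4, 5, 6] ∈ F_7^6.


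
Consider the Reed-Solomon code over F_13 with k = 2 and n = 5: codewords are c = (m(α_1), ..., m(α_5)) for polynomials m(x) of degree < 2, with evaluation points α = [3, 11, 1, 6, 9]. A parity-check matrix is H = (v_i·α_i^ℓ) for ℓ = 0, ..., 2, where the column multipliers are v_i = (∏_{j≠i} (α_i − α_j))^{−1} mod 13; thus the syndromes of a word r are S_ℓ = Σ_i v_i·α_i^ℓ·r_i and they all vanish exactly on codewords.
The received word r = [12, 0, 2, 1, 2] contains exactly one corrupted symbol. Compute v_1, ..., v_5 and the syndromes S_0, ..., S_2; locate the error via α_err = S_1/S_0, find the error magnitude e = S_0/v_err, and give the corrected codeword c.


S = (7, 11, 8), error at position 5, error magnitude e = 12, c = [12, 0, 2, 1, 3].

Step 1: column multipliers v_i = (∏_{j≠i}(α_i − α_j))^{−1} mod 13.
  i = 1 (α = 3): (3−11)(3−1)(3−6)(3−9) = (−8)·2·(−3)·(−6) = −288 ≡ 11, so v_1 = 11^{−1} = 6 (mod 13).
  i = 2 (α = 11): (11−3)(11−1)(11−6)(11−9) = 8·10·5·2 = 800 ≡ 7, so v_2 = 7^{−1} = 2 (mod 13).
  i = 3 (α = 1): (1−3)(1−11)(1−6)(1−9) = (−2)·(−10)·(−5)·(−8) = 800 ≡ 7, so v_3 = 7^{−1} = 2 (mod 13).
  i = 4 (α = 6): (6−3)(6−11)(6−1)(6−9) = 3·(−5)·5·(−3) = 225 ≡ 4, so v_4 = 4^{−1} = 10 (mod 13).
  i = 5 (α = 9): (9−3)(9−11)(9−1)(9−6) = 6·(−2)·8·3 = −288 ≡ 11, so v_5 = 11^{−1} = 6 (mod 13).
  v = [6, 2, 2, 10, 6].
Step 2: syndromes of r = [12, 0, 2, 1, 2] (all sums mod 13).
  S_0 = Σ v_i r_i = 6·12 + 2·0 + 2·2 + 10·1 + 6·2 = 98 ≡ 7.
  S_1 = Σ v_i α_i r_i = 6·3·12 + 2·11·0 + 2·1·2 + 10·6·1 + 6·9·2 = 388 ≡ 11.
  α_i^2 mod 13 = [9, 4, 1, 10, 3].
  S_2 = Σ v_i α_i^2 r_i = 6·9·12 + 2·4·0 + 2·1·2 + 10·10·1 + 6·3·2 = 788 ≡ 8.
  S = (7, 11, 8) ≠ 0, so r is not a codeword (an error is present).
Step 3: locate the error. For a single error e at position i, S_ℓ = v_i·e·α_i^ℓ, so α_err = S_1/S_0.
  S_0^{−1} = 7^{−1} = 2 (mod 13), so α_err = 11·2 = 22 ≡ 9 = α_5. Error position i = 5.
  Consistency check: S_2/S_1 = 8·6 = 48 ≡ 9 = α_err ✓ (single-error assumption holds).
Step 4: error magnitude e = S_0/v_5 = S_0·∏_{j≠5}(α_5 − α_j) = 7·11 = 77 ≡ 12 (mod 13).
Step 5: correct position 5: c_5 = r_5 − e = 2 − 12 ≡ 3 (mod 13). Hence c = [12, 0, 2, 1, 3].
  Check: interpolating c through the α_i gives m(x) = 10 + 5·x (degree < 2) with m(α_i) = c_i for every i, so c is indeed a codeword.


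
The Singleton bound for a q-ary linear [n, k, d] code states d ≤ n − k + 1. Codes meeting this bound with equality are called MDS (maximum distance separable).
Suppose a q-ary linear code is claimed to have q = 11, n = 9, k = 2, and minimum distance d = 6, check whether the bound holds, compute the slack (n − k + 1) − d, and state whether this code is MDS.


Singleton RHS = n − k + 1 = 8, slack = 2, bound satisfied, not MDS.

Singleton bound: d ≤ n − k + 1.
Here n = 9, k = 2, so n − k + 1 = 8.
Given d = 6, check d ≤ 8: YES.
Slack = (n − k + 1) − d = 2.
The code is NOT MDS (slack = 2 > 0).
Description: the claimed parameters are [9, 2, 6]_11; such a code would be non-MDS.


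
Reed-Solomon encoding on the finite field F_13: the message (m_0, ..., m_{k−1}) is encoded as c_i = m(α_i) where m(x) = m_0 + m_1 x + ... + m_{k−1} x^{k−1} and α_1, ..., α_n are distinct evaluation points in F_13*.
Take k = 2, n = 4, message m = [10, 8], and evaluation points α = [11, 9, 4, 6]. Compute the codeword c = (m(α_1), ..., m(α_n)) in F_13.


c = [7, 4, 3, 6]

Message polynomial: m(x) = 10 + 8·x (mod 13).
For each evaluation point α_i, compute m(α_i) mod 13:
  α_1 = 11: Horner steps 8 → 7, so m(11) = 7.
  α_2 = 9: Horner steps 8 → 4, so m(9) = 4.
  α_3 = 4: Horner steps 8 → 3, so m(4) = 3.
  α_4 = 6: Horner steps 8 → 6, so m(6) = 6.
Codeword c = [7, 4, 3, 6] ∈ F_13^4.


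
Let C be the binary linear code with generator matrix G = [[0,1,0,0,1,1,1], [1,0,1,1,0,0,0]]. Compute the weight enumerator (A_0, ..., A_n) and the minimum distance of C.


Weight distribution: A_0 = 1, A_3 = 1, A_4 = 1, A_7 = 1. Minimum distance d = 3.

Enumerate all 2^2 = 4 messages m ∈ F_2^2.
For each, compute codeword c = mG in F_2^7, then tally its weight.
  m = 00 → c = 0000000, weight = 0.
  m = 10 → c = 0100111, weight = 4.
  m = 01 → c = 1011000, weight = 3.
  m = 11 → c = 1111111, weight = 7.
Tally weights:
  weight 0: 1 codewords.
  weight 3: 1 codewords.
  weight 4: 1 codewords.
  weight 7: 1 codewords.
Minimum distance d = smallest w > 0 with A_w > 0 = 3.
Sanity: Σ A_w = 4 = 2^2 = 4 ✓.


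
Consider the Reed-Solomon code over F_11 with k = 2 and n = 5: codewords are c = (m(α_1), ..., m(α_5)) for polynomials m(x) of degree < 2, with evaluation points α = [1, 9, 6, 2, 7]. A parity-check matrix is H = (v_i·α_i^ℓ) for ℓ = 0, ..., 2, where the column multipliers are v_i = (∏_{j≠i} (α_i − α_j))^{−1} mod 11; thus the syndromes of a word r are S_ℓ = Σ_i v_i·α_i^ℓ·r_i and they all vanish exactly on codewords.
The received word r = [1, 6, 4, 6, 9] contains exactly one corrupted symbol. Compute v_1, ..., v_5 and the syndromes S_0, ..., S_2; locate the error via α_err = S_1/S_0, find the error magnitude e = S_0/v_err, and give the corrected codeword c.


S = (7, 8, 6), error at position 2, error magnitude e = 9, c = [1, 8, 4, 6, 9].

Step 1: column multipliers v_i = (∏_{j≠i}(α_i − α_j))^{−1} mod 11.
  i = 1 (α = 1): (1−9)(1−6)(1−2)(1−7) = (−8)·(−5)·(−1)·(−6) = 240 ≡ 9, so v_1 = 9^{−1} = 5 (mod 11).
  i = 2 (α = 9): (9−1)(9−6)(9−2)(9−7) = 8·3·7·2 = 336 ≡ 6, so v_2 = 6^{−1} = 2 (mod 11).
  i = 3 (α = 6): (6−1)(6−9)(6−2)(6−7) = 5·(−3)·4·(−1) = 60 ≡ 5, so v_3 = 5^{−1} = 9 (mod 11).
  i = 4 (α = 2): (2−1)(2−9)(2−6)(2−7) = 1·(−7)·(−4)·(−5) = −140 ≡ 3, so v_4 = 3^{−1} = 4 (mod 11).
  i = 5 (α = 7): (7−1)(7−9)(7−6)(7−2) = 6·(−2)·1·5 = −60 ≡ 6, so v_5 = 6^{−1} = 2 (mod 11).
  v = [5, 2, 9, 4, 2].
Step 2: syndromes of r = [1, 6, 4, 6, 9] (all sums mod 11).
  S_0 = Σ v_i r_i = 5·1 + 2·6 + 9·4 + 4·6 + 2·9 = 95 ≡ 7.
  S_1 = Σ v_i α_i r_i = 5·1·1 + 2·9·6 + 9·6·4 + 4·2·6 + 2·7·9 = 503 ≡ 8.
  α_i^2 mod 11 = [1, 4, 3, 4, 5].
  S_2 = Σ v_i α_i^2 r_i = 5·1·1 + 2·4·6 + 9·3·4 + 4·4·6 + 2·5·9 = 347 ≡ 6.
  S = (7, 8, 6) ≠ 0, so r is not a codeword (an error is present).
Step 3: locate the error. For a single error e at position i, S_ℓ = v_i·e·α_i^ℓ, so α_err = S_1/S_0.
  S_0^{−1} = 7^{−1} = 8 (mod 11), so α_err = 8·8 = 64 ≡ 9 = α_2. Error position i = 2.
  Consistency check: S_2/S_1 = 6·7 = 42 ≡ 9 = α_err ✓ (single-error assumption holds).
Step 4: error magnitude e = S_0/v_2 = S_0·∏_{j≠2}(α_2 − α_j) = 7·6 = 42 ≡ 9 (mod 11).
Step 5: correct position 2: c_2 = r_2 − e = 6 − 9 ≡ 8 (mod 11). Hence c = [1, 8, 4, 6, 9].
  Check: interpolating c through the α_i gives m(x) = 7 + 5·x (degree < 2) with m(α_i) = c_i for every i, so c is indeed a codeword.


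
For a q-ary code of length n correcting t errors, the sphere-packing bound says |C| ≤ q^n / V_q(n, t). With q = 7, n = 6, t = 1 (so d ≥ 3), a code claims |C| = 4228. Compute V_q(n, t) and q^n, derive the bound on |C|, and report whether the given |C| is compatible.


V_q(n, t) = 37, q^n = 117649, Hamming bound = 3179, |C| = 4228 > bound (violated).

Step 1: Compute V_q(n, t) = Σ_{j=0}^1 C(n, j) (q−1)^j.
  j = 0: C(6,0)·(6)^0 = 1·1 = 1.
  j = 1: C(6,1)·(6)^1 = 6·6 = 36.
  V_q(n, t) = 1 + 36 = 37.
Step 2: q^n = 7^6 = 117649.
Step 3: Hamming bound ⌊q^n / V_q(n,t)⌋ = ⌊117649/37⌋ = 3179.
Step 4: Compare |C| = 4228 to 3179: violated.
The claimed |C| lies above the Hamming bound, so no 7-ary code of length 6 with d ≥ 3 can have 4228 codewords.


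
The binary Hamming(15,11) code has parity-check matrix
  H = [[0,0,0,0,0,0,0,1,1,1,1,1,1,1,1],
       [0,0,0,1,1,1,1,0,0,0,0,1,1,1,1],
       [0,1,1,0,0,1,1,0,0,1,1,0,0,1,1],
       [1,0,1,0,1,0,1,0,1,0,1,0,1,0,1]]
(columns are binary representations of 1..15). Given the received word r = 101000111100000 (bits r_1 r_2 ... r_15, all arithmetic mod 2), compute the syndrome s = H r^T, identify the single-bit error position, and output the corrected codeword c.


s = (1, 1, 1, 0)^T, error position = 14, corrected codeword c = 101000111100010

Compute s = H r^T mod 2 one row at a time:
  s_1 = 1 + 1 + 1 + 0 + 0 + 0 + 0 + 0 = 3 ≡ 1 (mod 2).
  s_2 = 0 + 0 + 0 + 1 + 0 + 0 + 0 + 0 = 1 ≡ 1 (mod 2).
  s_3 = 0 + 1 + 0 + 1 + 1 + 0 + 0 + 0 = 3 ≡ 1 (mod 2).
  s_4 = 1 + 1 + 0 + 1 + 1 + 0 + 0 + 0 = 4 ≡ 0 (mod 2).
s = (1, 1, 1, 0)^T — this equals column 14 of H (binary 1110), so error is at position 14.
Correct: flip bit 14 of r = 101000111100000 to get c = 101000111100010.


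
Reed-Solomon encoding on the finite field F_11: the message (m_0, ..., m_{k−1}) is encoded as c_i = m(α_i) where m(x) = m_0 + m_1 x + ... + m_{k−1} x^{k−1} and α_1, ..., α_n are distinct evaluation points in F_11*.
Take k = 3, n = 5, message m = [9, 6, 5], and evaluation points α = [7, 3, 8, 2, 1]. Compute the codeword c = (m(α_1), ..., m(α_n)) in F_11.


c = [10, 6, 3, 8, 9]

Message polynomial: m(x) = 9 + 6·x + 5·x^2 (mod 11).
For each evaluation point α_i, compute m(α_i) mod 11:
  α_1 = 7: Horner steps 5 → 8 → 10, so m(7) = 10.
  α_2 = 3: Horner steps 5 → 10 → 6, so m(3) = 6.
  α_3 = 8: Horner steps 5 → 2 → 3, so m(8) = 3.
  α_4 = 2: Horner steps 5 → 5 → 8, so m(2) = 8.
  α_5 = 1: Horner steps 5 → 0 → 9, so m(1) = 9.
Codeword c = [10, 6, 3, 8, 9] ∈ F_11^5.


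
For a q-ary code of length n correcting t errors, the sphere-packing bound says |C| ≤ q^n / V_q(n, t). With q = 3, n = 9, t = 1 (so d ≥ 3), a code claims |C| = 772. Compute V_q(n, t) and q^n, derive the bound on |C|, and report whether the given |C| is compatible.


V_q(n, t) = 19, q^n = 19683, Hamming bound = 1035, |C| = 772 ≤ bound (satisfied).

Step 1: Compute V_q(n, t) = Σ_{j=0}^1 C(n, j) (q−1)^j.
  j = 0: C(9,0)·(2)^0 = 1·1 = 1.
  j = 1: C(9,1)·(2)^1 = 9·2 = 18.
  V_q(n, t) = 1 + 18 = 19.
Step 2: q^n = 3^9 = 19683.
Step 3: Hamming bound ⌊q^n / V_q(n,t)⌋ = ⌊19683/19⌋ = 1035.
Step 4: Compare |C| = 772 to 1035: satisfied.
The claimed |C| lies below the Hamming bound.


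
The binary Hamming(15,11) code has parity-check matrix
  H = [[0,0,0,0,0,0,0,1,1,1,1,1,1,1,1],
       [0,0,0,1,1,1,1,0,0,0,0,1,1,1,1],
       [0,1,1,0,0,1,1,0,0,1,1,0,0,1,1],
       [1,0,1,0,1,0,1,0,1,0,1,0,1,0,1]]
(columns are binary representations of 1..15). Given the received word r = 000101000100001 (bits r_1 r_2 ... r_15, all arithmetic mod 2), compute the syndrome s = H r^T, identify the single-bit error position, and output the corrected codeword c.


s = (0, 1, 1, 1)^T, error position = 7, corrected codeword c = 000101100100001

Compute s = H r^T mod 2 one row at a time:
  s_1 = 0 + 0 + 1 + 0 + 0 + 0 + 0 + 1 = 2 ≡ 0 (mod 2).
  s_2 = 1 + 0 + 1 + 0 + 0 + 0 + 0 + 1 = 3 ≡ 1 (mod 2).
  s_3 = 0 + 0 + 1 + 0 + 1 + 0 + 0 + 1 = 3 ≡ 1 (mod 2).
  s_4 = 0 + 0 + 0 + 0 + 0 + 0 + 0 + 1 = 1 ≡ 1 (mod 2).
s = (0, 1, 1, 1)^T — this equals column 7 of H (binary 0111), so error is at position 7.
Correct: flip bit 7 of r = 000101000100001 to get c = 000101100100001.


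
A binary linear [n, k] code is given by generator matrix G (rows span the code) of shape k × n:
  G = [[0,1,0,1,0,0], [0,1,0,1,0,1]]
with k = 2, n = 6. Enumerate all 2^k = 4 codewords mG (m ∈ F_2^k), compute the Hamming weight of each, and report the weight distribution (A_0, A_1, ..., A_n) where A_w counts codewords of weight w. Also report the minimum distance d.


Weight distribution: A_0 = 1, A_1 = 1, A_2 = 1, A_3 = 1. Minimum distance d = 1.

Enumerate all 2^2 = 4 messages m ∈ F_2^2.
For each, compute codeword c = mG in F_2^6, then tally its weight.
  m = 00 → c = 000000, weight = 0.
  m = 10 → c = 010100, weight = 2.
  m = 01 → c = 010101, weight = 3.
  m = 11 → c = 000001, weight = 1.
Tally weights:
  weight 0: 1 codewords.
  weight 1: 1 codewords.
  weight 2: 1 codewords.
  weight 3: 1 codewords.
Minimum distance d = smallest w > 0 with A_w > 0 = 1.
Sanity: Σ A_w = 4 = 2^2 = 4 ✓.


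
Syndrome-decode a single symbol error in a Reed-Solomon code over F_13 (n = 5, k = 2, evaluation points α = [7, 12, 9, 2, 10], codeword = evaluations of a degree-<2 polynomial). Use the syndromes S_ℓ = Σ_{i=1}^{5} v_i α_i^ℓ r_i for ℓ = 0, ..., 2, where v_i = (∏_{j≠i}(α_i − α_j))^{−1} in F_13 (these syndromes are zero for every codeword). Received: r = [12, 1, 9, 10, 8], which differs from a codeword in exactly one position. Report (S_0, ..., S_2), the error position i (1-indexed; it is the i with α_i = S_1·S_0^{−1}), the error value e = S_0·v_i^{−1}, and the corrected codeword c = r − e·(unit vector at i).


S = (10, 12, 4), error at position 3, error magnitude e = 4, c = [12, 1, 5, 10, 8].

Step 1: column multipliers v_i = (∏_{j≠i}(α_i − α_j))^{−1} mod 13.
  i = 1 (α = 7): (7−12)(7−9)(7−2)(7−10) = (−5)·(−2)·5·(−3) = −150 ≡ 6, so v_1 = 6^{−1} = 11 (mod 13).
  i = 2 (α = 12): (12−7)(12−9)(12−2)(12−10) = 5·3·10·2 = 300 ≡ 1, so v_2 = 1^{−1} = 1 (mod 13).
  i = 3 (α = 9): (9−7)(9−12)(9−2)(9−10) = 2·(−3)·7·(−1) = 42 ≡ 3, so v_3 = 3^{−1} = 9 (mod 13).
  i = 4 (α = 2): (2−7)(2−12)(2−9)(2−10) = (−5)·(−10)·(−7)·(−8) = 2800 ≡ 5, so v_4 = 5^{−1} = 8 (mod 13).
  i = 5 (α = 10): (10−7)(10−12)(10−9)(10−2) = 3·(−2)·1·8 = −48 ≡ 4, so v_5 = 4^{−1} = 10 (mod 13).
  v = [11, 1, 9, 8, 10].
Step 2: syndromes of r = [12, 1, 9, 10, 8] (all sums mod 13).
  S_0 = Σ v_i r_i = 11·12 + 1·1 + 9·9 + 8·10 + 10·8 = 374 ≡ 10.
  S_1 = Σ v_i α_i r_i = 11·7·12 + 1·12·1 + 9·9·9 + 8·2·10 + 10·10·8 = 2625 ≡ 12.
  α_i^2 mod 13 = [10, 1, 3, 4, 9].
  S_2 = Σ v_i α_i^2 r_i = 11·10·12 + 1·1·1 + 9·3·9 + 8·4·10 + 10·9·8 = 2604 ≡ 4.
  S = (10, 12, 4) ≠ 0, so r is not a codeword (an error is present).
Step 3: locate the error. For a single error e at position i, S_ℓ = v_i·e·α_i^ℓ, so α_err = S_1/S_0.
  S_0^{−1} = 10^{−1} = 4 (mod 13), so α_err = 12·4 = 48 ≡ 9 = α_3. Error position i = 3.
  Consistency check: S_2/S_1 = 4·12 = 48 ≡ 9 = α_err ✓ (single-error assumption holds).
Step 4: error magnitude e = S_0/v_3 = S_0·∏_{j≠3}(α_3 − α_j) = 10·3 = 30 ≡ 4 (mod 13).
Step 5: correct position 3: c_3 = r_3 − e = 9 − 4 ≡ 5 (mod 13). Hence c = [12, 1, 5, 10, 8].
  Check: interpolating c through the α_i gives m(x) = 4 + 3·x (degree < 2) with m(α_i) = c_i for every i, so c is indeed a codeword.


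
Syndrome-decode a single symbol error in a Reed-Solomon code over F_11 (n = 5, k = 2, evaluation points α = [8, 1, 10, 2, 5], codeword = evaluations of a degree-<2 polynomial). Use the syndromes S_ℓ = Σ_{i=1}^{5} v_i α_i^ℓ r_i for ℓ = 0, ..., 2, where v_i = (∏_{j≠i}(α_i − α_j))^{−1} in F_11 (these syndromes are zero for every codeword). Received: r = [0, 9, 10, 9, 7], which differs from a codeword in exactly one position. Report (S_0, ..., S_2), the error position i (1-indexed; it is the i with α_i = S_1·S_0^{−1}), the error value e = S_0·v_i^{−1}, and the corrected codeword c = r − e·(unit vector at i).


S = (5, 10, 9), error at position 4, error magnitude e = 6, c = [0, 9, 10, 3, 7].

Step 1: column multipliers v_i = (∏_{j≠i}(α_i − α_j))^{−1} mod 11.
  i = 1 (α = 8): (8−1)(8−10)(8−2)(8−5) = 7·(−2)·6·3 = −252 ≡ 1, so v_1 = 1^{−1} = 1 (mod 11).
  i = 2 (α = 1): (1−8)(1−10)(1−2)(1−5) = (−7)·(−9)·(−1)·(−4) = 252 ≡ 10, so v_2 = 10^{−1} = 10 (mod 11).
  i = 3 (α = 10): (10−8)(10−1)(10−2)(10−5) = 2·9·8·5 = 720 ≡ 5, so v_3 = 5^{−1} = 9 (mod 11).
  i = 4 (α = 2): (2−8)(2−1)(2−10)(2−5) = (−6)·1·(−8)·(−3) = −144 ≡ 10, so v_4 = 10^{−1} = 10 (mod 11).
  i = 5 (α = 5): (5−8)(5−1)(5−10)(5−2) = (−3)·4·(−5)·3 = 180 ≡ 4, so v_5 = 4^{−1} = 3 (mod 11).
  v = [1, 10, 9, 10, 3].
Step 2: syndromes of r = [0, 9, 10, 9, 7] (all sums mod 11).
  S_0 = Σ v_i r_i = 1·0 + 10·9 + 9·10 + 10·9 + 3·7 = 291 ≡ 5.
  S_1 = Σ v_i α_i r_i = 1·8·0 + 10·1·9 + 9·10·10 + 10·2·9 + 3·5·7 = 1275 ≡ 10.
  α_i^2 mod 11 = [9, 1, 1, 4, 3].
  S_2 = Σ v_i α_i^2 r_i = 1·9·0 + 10·1·9 + 9·1·10 + 10·4·9 + 3·3·7 = 603 ≡ 9.
  S = (5, 10, 9) ≠ 0, so r is not a codeword (an error is present).
Step 3: locate the error. For a single error e at position i, S_ℓ = v_i·e·α_i^ℓ, so α_err = S_1/S_0.
  S_0^{−1} = 5^{−1} = 9 (mod 11), so α_err = 10·9 = 90 ≡ 2 = α_4. Error position i = 4.
  Consistency check: S_2/S_1 = 9·10 = 90 ≡ 2 = α_err ✓ (single-error assumption holds).
Step 4: error magnitude e = S_0/v_4 = S_0·∏_{j≠4}(α_4 − α_j) = 5·10 = 50 ≡ 6 (mod 11).
Step 5: correct position 4: c_4 = r_4 − e = 9 − 6 ≡ 3 (mod 11). Hence c = [0, 9, 10, 3, 7].
  Check: interpolating c through the α_i gives m(x) = 4 + 5·x (degree < 2) with m(α_i) = c_i for every i, so c is indeed a codeword.


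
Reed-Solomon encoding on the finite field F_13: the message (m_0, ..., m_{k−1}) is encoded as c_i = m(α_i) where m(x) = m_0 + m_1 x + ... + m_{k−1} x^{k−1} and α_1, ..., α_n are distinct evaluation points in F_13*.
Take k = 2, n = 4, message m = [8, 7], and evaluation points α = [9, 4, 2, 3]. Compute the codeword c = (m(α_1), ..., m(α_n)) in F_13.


c = [6, 10, 9, 3]

Message polynomial: m(x) = 8 + 7·x (mod 13).
For each evaluation point α_i, compute m(α_i) mod 13:
  α_1 = 9: Horner steps 7 → 6, so m(9) = 6.
  α_2 = 4: Horner steps 7 → 10, so m(4) = 10.
  α_3 = 2: Horner steps 7 → 9, so m(2) = 9.
  α_4 = 3: Horner steps 7 → 3, so m(3) = 3.
Codeword c = [6, 10, 9, 3] ∈ F_13^4.


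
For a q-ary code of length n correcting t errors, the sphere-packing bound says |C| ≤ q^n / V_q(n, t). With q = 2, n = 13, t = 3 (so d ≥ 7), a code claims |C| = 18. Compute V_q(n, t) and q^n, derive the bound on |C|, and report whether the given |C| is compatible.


V_q(n, t) = 378, q^n = 8192, Hamming bound = 21, |C| = 18 ≤ bound (satisfied).

Step 1: Compute V_q(n, t) = Σ_{j=0}^3 C(n, j) (q−1)^j.
  j = 0: C(13,0)·(1)^0 = 1·1 = 1.
  j = 1: C(13,1)·(1)^1 = 13·1 = 13.
  j = 2: C(13,2)·(1)^2 = 78·1 = 78.
  j = 3: C(13,3)·(1)^3 = 286·1 = 286.
  V_q(n, t) = 1 + 13 + 78 + 286 = 378.
Step 2: q^n = 2^13 = 8192.
Step 3: Hamming bound ⌊q^n / V_q(n,t)⌋ = ⌊8192/378⌋ = 21.
Step 4: Compare |C| = 18 to 21: satisfied.
The claimed |C| lies below the Hamming bound.


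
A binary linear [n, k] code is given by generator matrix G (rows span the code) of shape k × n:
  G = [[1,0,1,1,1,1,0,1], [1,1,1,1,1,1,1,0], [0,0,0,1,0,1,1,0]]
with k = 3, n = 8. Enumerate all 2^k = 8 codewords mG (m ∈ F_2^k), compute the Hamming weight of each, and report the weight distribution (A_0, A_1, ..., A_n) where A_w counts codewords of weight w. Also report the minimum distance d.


Weight distribution: A_0 = 1, A_3 = 2, A_4 = 2, A_5 = 1, A_6 = 1, A_7 = 1. Minimum distance d = 3.

Enumerate all 2^3 = 8 messages m ∈ F_2^3.
For each, compute codeword c = mG in F_2^8, then tally its weight.
  m = 000 → c = 00000000, weight = 0.
  m = 100 → c = 10111101, weight = 6.
  m = 010 → c = 11111110, weight = 7.
  m = 110 → c = 01000011, weight = 3.
  m = 001 → c = 00010110, weight = 3.
  m = 101 → c = 10101011, weight = 5.
  m = 011 → c = 11101000, weight = 4.
  m = 111 → c = 01010101, weight = 4.
Tally weights:
  weight 0: 1 codewords.
  weight 3: 2 codewords.
  weight 4: 2 codewords.
  weight 5: 1 codewords.
  weight 6: 1 codewords.
  weight 7: 1 codewords.
Minimum distance d = smallest w > 0 with A_w > 0 = 3.
Sanity: Σ A_w = 8 = 2^3 = 8 ✓.


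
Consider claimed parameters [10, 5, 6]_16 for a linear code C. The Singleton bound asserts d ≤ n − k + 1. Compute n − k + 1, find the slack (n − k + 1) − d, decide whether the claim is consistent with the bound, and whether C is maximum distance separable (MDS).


Singleton RHS = n − k + 1 = 6, slack = 0, bound satisfied, MDS.

Singleton bound: d ≤ n − k + 1.
Here n = 10, k = 5, so n − k + 1 = 6.
Given d = 6, check d ≤ 6: YES.
Slack = (n − k + 1) − d = 0.
The code is MDS (slack = 0).
Description: the claimed parameters are [10, 5, 6]_16; such a code would be MDS (meets Singleton bound).


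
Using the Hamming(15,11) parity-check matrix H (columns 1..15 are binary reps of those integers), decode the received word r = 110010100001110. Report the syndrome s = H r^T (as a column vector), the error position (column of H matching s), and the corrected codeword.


s = (1, 1, 1, 0)^T, error position = 14, corrected codeword c = 110010100001100

Compute s = H r^T mod 2 one row at a time:
  s_1 = 0 + 0 + 0 + 0 + 1 + 1 + 1 + 0 = 3 ≡ 1 (mod 2).
  s_2 = 0 + 1 + 0 + 1 + 1 + 1 + 1 + 0 = 5 ≡ 1 (mod 2).
  s_3 = 1 + 0 + 0 + 1 + 0 + 0 + 1 + 0 = 3 ≡ 1 (mod 2).
  s_4 = 1 + 0 + 1 + 1 + 0 + 0 + 1 + 0 = 4 ≡ 0 (mod 2).
s = (1, 1, 1, 0)^T — this equals column 14 of H (binary 1110), so error is at position 14.
Correct: flip bit 14 of r = 110010100001110 to get c = 110010100001100.


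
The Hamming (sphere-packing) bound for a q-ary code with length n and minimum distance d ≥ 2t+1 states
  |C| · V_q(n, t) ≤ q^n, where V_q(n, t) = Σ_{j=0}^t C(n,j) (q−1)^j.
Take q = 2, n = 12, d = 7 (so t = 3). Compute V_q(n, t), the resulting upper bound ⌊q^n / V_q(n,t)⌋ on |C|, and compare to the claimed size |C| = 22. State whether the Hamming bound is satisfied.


V_q(n, t) = 299, q^n = 4096, Hamming bound = 13, |C| = 22 > bound (violated).

Step 1: Compute V_q(n, t) = Σ_{j=0}^3 C(n, j) (q−1)^j.
  j = 0: C(12,0)·(1)^0 = 1·1 = 1.
  j = 1: C(12,1)·(1)^1 = 12·1 = 12.
  j = 2: C(12,2)·(1)^2 = 66·1 = 66.
  j = 3: C(12,3)·(1)^3 = 220·1 = 220.
  V_q(n, t) = 1 + 12 + 66 + 220 = 299.
Step 2: q^n = 2^12 = 4096.
Step 3: Hamming bound ⌊q^n / V_q(n,t)⌋ = ⌊4096/299⌋ = 13.
Step 4: Compare |C| = 22 to 13: violated.
The claimed |C| lies above the Hamming bound, so no 2-ary code of length 12 with d ≥ 7 can have 22 codewords.
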